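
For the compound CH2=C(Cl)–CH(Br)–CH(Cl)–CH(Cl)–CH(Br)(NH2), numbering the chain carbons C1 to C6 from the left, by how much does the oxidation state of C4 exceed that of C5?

C4: 2C, 1H, 1Cl → 0 − 1 + 1 = 0
C5: 2C, 1H, 1Cl → 0 − 1 + 1 = 0
Difference: 0 − (0) = 0.

0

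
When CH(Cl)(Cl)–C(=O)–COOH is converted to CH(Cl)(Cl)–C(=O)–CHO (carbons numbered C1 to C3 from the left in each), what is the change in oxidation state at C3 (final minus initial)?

Before: C3 has 1 bond to C, 3 bonds to O → oxidation state +3.
After: C3 has 1 bond to C, 1 bond to H, 2 bonds to O → oxidation state +1.
Δ = +1 − (+3) = -2, so this is a reduction at C3.

-2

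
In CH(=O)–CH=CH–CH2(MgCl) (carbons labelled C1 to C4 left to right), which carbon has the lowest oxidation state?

Each bond to a more electronegative atom (O, N, halogen) counts +1, each bond to a less electronegative atom (H, metal, B, Si) counts −1, and each C–C bond counts 0. Tallying each carbon:
C1: 1C, 1H, 2O → 0 − 1 + 2 = +1
C2: 3C, 1H → 0 − 1 = -1
C3: 3C, 1H → 0 − 1 = -1
C4: 1C, 2H, 1Mg → 0 − 2 − 1 = -3
The most reduced carbon is C4 at -3.

C4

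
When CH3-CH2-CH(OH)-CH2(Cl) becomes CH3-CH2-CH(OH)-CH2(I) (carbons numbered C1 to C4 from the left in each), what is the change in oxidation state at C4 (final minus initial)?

0

Before: C4 has 1 bond to C, 2 bonds to H, 1 bond to Cl → oxidation state -1.
After: C4 has 1 bond to C, 2 bonds to H, 1 bond to I → oxidation state -1.
Δ = -1 − (-1) = 0, so no net redox change at C4.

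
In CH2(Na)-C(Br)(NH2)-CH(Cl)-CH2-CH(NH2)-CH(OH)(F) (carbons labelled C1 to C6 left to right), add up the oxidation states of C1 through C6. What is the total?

Bonds to more-electronegative neighbours contribute +1 each, bonds to H or metals contribute −1 each, and C–C bonds contribute 0. Tallying each carbon:
C1: 1C, 2H, 1Na → 0 − 2 − 1 = -3
C2: 2C, 1N, 1Br → 0 + 1 + 1 = +2
C3: 2C, 1H, 1Cl → 0 − 1 + 1 = 0
C4: 2C, 2H → 0 − 2 = -2
C5: 2C, 1H, 1N → 0 − 1 + 1 = 0
C6: 1C, 1H, 1O, 1F → 0 − 1 + 1 + 1 = +1
Sum = -3 + 2 + 0 − 2 + 0 + 1 = -2.

-2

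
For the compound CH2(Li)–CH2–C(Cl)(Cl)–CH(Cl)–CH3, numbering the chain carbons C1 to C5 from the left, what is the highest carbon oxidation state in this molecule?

+2

Tallying each carbon's bonds:
C1: 1C, 2H, 1Li → 0 − 2 − 1 = -3
C2: 2C, 2H → 0 − 2 = -2
C3: 2C, 2Cl → 0 + 2 = +2
C4: 2C, 1H, 1Cl → 0 − 1 + 1 = 0
C5: 1C, 3H → 0 − 3 = -3
The highest value is +2.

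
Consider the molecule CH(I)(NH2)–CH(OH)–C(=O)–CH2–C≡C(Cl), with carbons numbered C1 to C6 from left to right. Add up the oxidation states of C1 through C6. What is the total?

Assign +1 per bond to O/N/halogen, −1 per bond to H or an electropositive element, and 0 per bond to carbon. Tallying each carbon:
C1: 1C, 1H, 1N, 1I → 0 − 1 + 1 + 1 = +1
C2: 2C, 1H, 1O → 0 − 1 + 1 = 0
C3: 2C, 2O → 0 + 2 = +2
C4: 2C, 2H → 0 − 2 = -2
C5: 4C → 0 = 0
C6: 3C, 1Cl → 0 + 1 = +1
Sum = +1 + 0 + 2 − 2 + 0 + 1 = +2.

+2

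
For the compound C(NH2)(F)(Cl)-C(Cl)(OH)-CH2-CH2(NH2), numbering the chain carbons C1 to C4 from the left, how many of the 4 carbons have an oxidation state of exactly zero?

0

Tallying each carbon's bonds:
C1: 1C, 1N, 1F, 1Cl → 0 + 1 + 1 + 1 = +3
C2: 2C, 1O, 1Cl → 0 + 1 + 1 = +2
C3: 2C, 2H → 0 − 2 = -2
C4: 1C, 2H, 1N → 0 − 2 + 1 = -1
0 carbons meet the condition.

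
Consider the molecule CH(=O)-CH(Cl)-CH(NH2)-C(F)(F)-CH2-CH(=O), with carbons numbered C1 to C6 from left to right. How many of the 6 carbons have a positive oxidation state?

3

Tallying each carbon's bonds:
C1: 1C, 1H, 2O → 0 − 1 + 2 = +1
C2: 2C, 1H, 1Cl → 0 − 1 + 1 = 0
C3: 2C, 1H, 1N → 0 − 1 + 1 = 0
C4: 2C, 2F → 0 + 2 = +2
C5: 2C, 2H → 0 − 2 = -2
C6: 1C, 1H, 2O → 0 − 1 + 2 = +1
3 carbons (C1, C4, C6) meet the condition.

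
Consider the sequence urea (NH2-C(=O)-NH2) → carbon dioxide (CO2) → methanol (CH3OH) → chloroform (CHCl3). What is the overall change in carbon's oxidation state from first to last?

Carbon oxidation states along the series — urea: +4, carbon dioxide: +4, methanol: -2, chloroform: +2.
Net change = +2 − (+4) = -2.

-2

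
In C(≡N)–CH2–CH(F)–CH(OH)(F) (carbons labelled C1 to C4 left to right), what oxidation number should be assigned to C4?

+1

C4 has one bond to C (0), one bond to O (+1), one bond to H (-1), one bond to F (+1).
Oxidation state = 0 + 1 − 1 + 1 = +1.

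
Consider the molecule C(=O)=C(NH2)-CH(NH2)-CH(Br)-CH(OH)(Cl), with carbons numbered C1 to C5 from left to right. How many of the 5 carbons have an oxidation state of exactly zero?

2

Assign +1 per bond to O/N/halogen, −1 per bond to H or an electropositive element, and 0 per bond to carbon. Tallying each carbon:
C1: 2C, 2O → 0 + 2 = +2
C2: 3C, 1N → 0 + 1 = +1
C3: 2C, 1H, 1N → 0 − 1 + 1 = 0
C4: 2C, 1H, 1Br → 0 − 1 + 1 = 0
C5: 1C, 1H, 1O, 1Cl → 0 − 1 + 1 + 1 = +1
2 carbons (C3, C4) meet the condition.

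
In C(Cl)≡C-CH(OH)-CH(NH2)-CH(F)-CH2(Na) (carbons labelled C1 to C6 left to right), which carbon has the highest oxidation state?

Tallying each carbon's bonds:
C1: 3C, 1Cl → 0 + 1 = +1
C2: 4C → 0 = 0
C3: 2C, 1H, 1O → 0 − 1 + 1 = 0
C4: 2C, 1H, 1N → 0 − 1 + 1 = 0
C5: 2C, 1H, 1F → 0 − 1 + 1 = 0
C6: 1C, 2H, 1Na → 0 − 2 − 1 = -3
The most oxidised carbon is C1 at +1.

C1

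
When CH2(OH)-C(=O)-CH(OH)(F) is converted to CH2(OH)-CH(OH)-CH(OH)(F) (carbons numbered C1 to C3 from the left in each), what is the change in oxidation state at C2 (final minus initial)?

Before: C2 has 2 bonds to C, 2 bonds to O → oxidation state +2.
After: C2 has 2 bonds to C, 1 bond to H, 1 bond to O → oxidation state 0.
Δ = 0 − (+2) = -2, so this is a reduction at C2.

-2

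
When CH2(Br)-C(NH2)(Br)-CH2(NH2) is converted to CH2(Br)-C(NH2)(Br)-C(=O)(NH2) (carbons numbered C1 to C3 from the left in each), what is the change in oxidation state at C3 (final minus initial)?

Before: C3 has 1 bond to C, 2 bonds to H, 1 bond to N → oxidation state -1.
After: C3 has 1 bond to C, 2 bonds to O, 1 bond to N → oxidation state +3.
Δ = +3 − (-1) = +4, so this is an oxidation at C3.

+4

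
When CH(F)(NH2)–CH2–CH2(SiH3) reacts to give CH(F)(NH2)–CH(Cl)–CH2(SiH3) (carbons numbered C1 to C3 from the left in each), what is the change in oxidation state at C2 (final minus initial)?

Before: C2 has 2 bonds to C, 2 bonds to H → oxidation state -2.
After: C2 has 2 bonds to C, 1 bond to H, 1 bond to Cl → oxidation state 0.
Δ = 0 − (-2) = +2, so this is an oxidation at C2.

+2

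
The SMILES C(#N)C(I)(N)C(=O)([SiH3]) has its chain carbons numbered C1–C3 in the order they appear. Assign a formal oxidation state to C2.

Bonds to more-electronegative neighbours contribute +1 each, bonds to H or metals contribute −1 each, and C–C bonds contribute 0.
C2 has one bond to C (0), one bond to C (0), one bond to I (+1), one bond to N (+1).
Oxidation state = 0 + 0 + 1 + 1 = +2.

+2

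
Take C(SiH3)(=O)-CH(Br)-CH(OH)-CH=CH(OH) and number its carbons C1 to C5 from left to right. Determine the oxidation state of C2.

0

Bonds to more-electronegative neighbours contribute +1 each, bonds to H or metals contribute −1 each, and C–C bonds contribute 0.
C2 has one bond to C (0), one bond to C (0), one bond to Br (+1), one bond to H (-1).
Oxidation state = 0 + 0 + 1 − 1 = 0.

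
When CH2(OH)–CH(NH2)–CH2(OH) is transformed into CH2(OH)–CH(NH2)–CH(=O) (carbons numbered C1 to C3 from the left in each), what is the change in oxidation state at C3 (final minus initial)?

+2

Before: C3 has 1 bond to C, 2 bonds to H, 1 bond to O → oxidation state -1.
After: C3 has 1 bond to C, 1 bond to H, 2 bonds to O → oxidation state +1.
Δ = +1 − (-1) = +2, so this is an oxidation at C3.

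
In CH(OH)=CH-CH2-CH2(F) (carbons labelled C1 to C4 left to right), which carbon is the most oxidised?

Count +1 for every bond to an atom more electronegative than carbon and −1 for every bond to one less electronegative; C–C bonds are 0. Tallying each carbon:
C1: 2C, 1H, 1O → 0 − 1 + 1 = 0
C2: 3C, 1H → 0 − 1 = -1
C3: 2C, 2H → 0 − 2 = -2
C4: 1C, 2H, 1F → 0 − 2 + 1 = -1
The most oxidised carbon is C1 at 0.

C1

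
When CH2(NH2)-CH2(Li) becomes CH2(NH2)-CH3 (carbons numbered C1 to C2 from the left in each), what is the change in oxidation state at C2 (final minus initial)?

Before: C2 has 1 bond to C, 2 bonds to H, 1 bond to Li → oxidation state -3.
After: C2 has 1 bond to C, 3 bonds to H → oxidation state -3.
Δ = -3 − (-3) = 0, so no net redox change at C2.

0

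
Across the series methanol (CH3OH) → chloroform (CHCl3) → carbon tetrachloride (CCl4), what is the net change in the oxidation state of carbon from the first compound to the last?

Carbon oxidation states along the series — methanol: -2, chloroform: +2, carbon tetrachloride: +4.
Net change = +4 − (-2) = +6.

+6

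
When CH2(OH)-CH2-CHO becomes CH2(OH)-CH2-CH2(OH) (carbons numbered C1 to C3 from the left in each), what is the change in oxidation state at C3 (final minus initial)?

Before: C3 has 1 bond to C, 1 bond to H, 2 bonds to O → oxidation state +1.
After: C3 has 1 bond to C, 2 bonds to H, 1 bond to O → oxidation state -1.
Δ = -1 − (+1) = -2, so this is a reduction at C3.

-2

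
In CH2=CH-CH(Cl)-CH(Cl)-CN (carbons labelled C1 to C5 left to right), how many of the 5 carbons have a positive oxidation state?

1

Count +1 for every bond to an atom more electronegative than carbon and −1 for every bond to one less electronegative; C–C bonds are 0. Tallying each carbon:
C1: 2C, 2H → 0 − 2 = -2
C2: 3C, 1H → 0 − 1 = -1
C3: 2C, 1H, 1Cl → 0 − 1 + 1 = 0
C4: 2C, 1H, 1Cl → 0 − 1 + 1 = 0
C5: 1C, 3N → 0 + 3 = +3
1 carbon (C5) meets the condition.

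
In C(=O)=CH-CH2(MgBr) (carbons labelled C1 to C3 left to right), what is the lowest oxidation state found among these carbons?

Tallying each carbon's bonds:
C1: 2C, 2O → 0 + 2 = +2
C2: 3C, 1H → 0 − 1 = -1
C3: 1C, 2H, 1Mg → 0 − 2 − 1 = -3
The lowest value is -3.

-3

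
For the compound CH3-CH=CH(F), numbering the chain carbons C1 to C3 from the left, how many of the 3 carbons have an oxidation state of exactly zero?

1

Assign +1 per bond to O/N/halogen, −1 per bond to H or an electropositive element, and 0 per bond to carbon. Tallying each carbon:
C1: 1C, 3H → 0 − 3 = -3
C2: 3C, 1H → 0 − 1 = -1
C3: 2C, 1H, 1F → 0 − 1 + 1 = 0
1 carbon (C3) meets the condition.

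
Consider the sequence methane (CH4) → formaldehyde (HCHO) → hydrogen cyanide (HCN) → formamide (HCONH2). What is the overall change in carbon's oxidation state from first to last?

Carbon oxidation states along the series — methane: -4, formaldehyde: 0, hydrogen cyanide: +2, formamide: +2.
Net change = +2 − (-4) = +6.

+6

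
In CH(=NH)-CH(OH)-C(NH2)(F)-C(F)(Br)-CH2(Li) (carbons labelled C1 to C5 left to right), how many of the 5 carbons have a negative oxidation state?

1

Tallying each carbon's bonds:
C1: 1C, 1H, 2N → 0 − 1 + 2 = +1
C2: 2C, 1H, 1O → 0 − 1 + 1 = 0
C3: 2C, 1N, 1F → 0 + 1 + 1 = +2
C4: 2C, 1F, 1Br → 0 + 1 + 1 = +2
C5: 1C, 2H, 1Li → 0 − 2 − 1 = -3
1 carbon (C5) meets the condition.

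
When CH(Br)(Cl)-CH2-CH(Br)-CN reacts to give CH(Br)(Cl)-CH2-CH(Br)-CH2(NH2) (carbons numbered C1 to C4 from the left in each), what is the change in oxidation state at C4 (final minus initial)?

Before: C4 has 1 bond to C, 3 bonds to N → oxidation state +3.
After: C4 has 1 bond to C, 2 bonds to H, 1 bond to N → oxidation state -1.
Δ = -1 − (+3) = -4, so this is a reduction at C4.

-4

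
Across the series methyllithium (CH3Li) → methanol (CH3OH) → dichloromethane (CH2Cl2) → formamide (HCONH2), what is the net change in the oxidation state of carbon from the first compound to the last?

+6

Carbon oxidation states along the series — methyllithium: -4, methanol: -2, dichloromethane: 0, formamide: +2.
Net change = +2 − (-4) = +6.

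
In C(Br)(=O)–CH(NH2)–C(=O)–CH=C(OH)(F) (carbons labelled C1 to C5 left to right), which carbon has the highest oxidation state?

C1

Tallying each carbon's bonds:
C1: 1C, 2O, 1Br → 0 + 2 + 1 = +3
C2: 2C, 1H, 1N → 0 − 1 + 1 = 0
C3: 2C, 2O → 0 + 2 = +2
C4: 3C, 1H → 0 − 1 = -1
C5: 2C, 1O, 1F → 0 + 1 + 1 = +2
The most oxidised carbon is C1 at +3.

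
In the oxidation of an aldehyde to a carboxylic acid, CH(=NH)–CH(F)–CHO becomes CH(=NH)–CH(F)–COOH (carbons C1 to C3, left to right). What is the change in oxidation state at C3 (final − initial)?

Before: C3 has 1 bond to C, 1 bond to H, 2 bonds to O → oxidation state +1.
After: C3 has 1 bond to C, 3 bonds to O → oxidation state +3.
Δ = +3 − (+1) = +2, so this is an oxidation at C3.

+2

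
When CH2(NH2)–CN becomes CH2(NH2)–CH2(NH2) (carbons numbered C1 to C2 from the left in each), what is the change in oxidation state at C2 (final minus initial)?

Before: C2 has 1 bond to C, 3 bonds to N → oxidation state +3.
After: C2 has 1 bond to C, 2 bonds to H, 1 bond to N → oxidation state -1.
Δ = -1 − (+3) = -4, so this is a reduction at C2.

-4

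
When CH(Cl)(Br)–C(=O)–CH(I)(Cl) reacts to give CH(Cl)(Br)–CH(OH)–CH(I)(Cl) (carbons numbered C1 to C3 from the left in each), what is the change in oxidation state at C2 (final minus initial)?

-2

Before: C2 has 2 bonds to C, 2 bonds to O → oxidation state +2.
After: C2 has 2 bonds to C, 1 bond to H, 1 bond to O → oxidation state 0.
Δ = 0 − (+2) = -2, so this is a reduction at C2.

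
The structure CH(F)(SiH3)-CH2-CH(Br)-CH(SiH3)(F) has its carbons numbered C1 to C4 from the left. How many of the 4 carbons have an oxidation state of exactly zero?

1

Count +1 for every bond to an atom more electronegative than carbon and −1 for every bond to one less electronegative; C–C bonds are 0. Tallying each carbon:
C1: 1C, 1H, 1F, 1Si → 0 − 1 + 1 − 1 = -1
C2: 2C, 2H → 0 − 2 = -2
C3: 2C, 1H, 1Br → 0 − 1 + 1 = 0
C4: 1C, 1H, 1F, 1Si → 0 − 1 + 1 − 1 = -1
1 carbon (C3) meets the condition.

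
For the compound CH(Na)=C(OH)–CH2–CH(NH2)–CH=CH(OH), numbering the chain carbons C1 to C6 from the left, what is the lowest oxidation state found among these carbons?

Tallying each carbon's bonds:
C1: 2C, 1H, 1Na → 0 − 1 − 1 = -2
C2: 3C, 1O → 0 + 1 = +1
C3: 2C, 2H → 0 − 2 = -2
C4: 2C, 1H, 1N → 0 − 1 + 1 = 0
C5: 3C, 1H → 0 − 1 = -1
C6: 2C, 1H, 1O → 0 − 1 + 1 = 0
The lowest value is -2.

-2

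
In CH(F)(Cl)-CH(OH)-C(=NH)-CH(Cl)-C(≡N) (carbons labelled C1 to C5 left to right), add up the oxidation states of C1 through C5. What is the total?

+6

Count +1 for every bond to an atom more electronegative than carbon and −1 for every bond to one less electronegative; C–C bonds are 0. Tallying each carbon:
C1: 1C, 1H, 1F, 1Cl → 0 − 1 + 1 + 1 = +1
C2: 2C, 1H, 1O → 0 − 1 + 1 = 0
C3: 2C, 2N → 0 + 2 = +2
C4: 2C, 1H, 1Cl → 0 − 1 + 1 = 0
C5: 1C, 3N → 0 + 3 = +3
Sum = +1 + 0 + 2 + 0 + 3 = +6.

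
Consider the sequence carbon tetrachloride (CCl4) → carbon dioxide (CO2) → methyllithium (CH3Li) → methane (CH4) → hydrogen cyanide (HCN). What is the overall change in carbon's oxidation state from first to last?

Carbon oxidation states along the series — carbon tetrachloride: +4, carbon dioxide: +4, methyllithium: -4, methane: -4, hydrogen cyanide: +2.
Net change = +2 − (+4) = -2.

-2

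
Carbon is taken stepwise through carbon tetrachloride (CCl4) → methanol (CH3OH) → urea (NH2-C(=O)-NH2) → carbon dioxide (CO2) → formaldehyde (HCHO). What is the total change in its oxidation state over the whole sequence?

-4

Carbon oxidation states along the series — carbon tetrachloride: +4, methanol: -2, urea: +4, carbon dioxide: +4, formaldehyde: 0.
Net change = 0 − (+4) = -4.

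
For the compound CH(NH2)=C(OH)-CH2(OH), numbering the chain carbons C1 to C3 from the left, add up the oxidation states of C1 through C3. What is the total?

Tallying each carbon's bonds:
C1: 2C, 1H, 1N → 0 − 1 + 1 = 0
C2: 3C, 1O → 0 + 1 = +1
C3: 1C, 2H, 1O → 0 − 2 + 1 = -1
Sum = 0 + 1 − 1 = 0.

0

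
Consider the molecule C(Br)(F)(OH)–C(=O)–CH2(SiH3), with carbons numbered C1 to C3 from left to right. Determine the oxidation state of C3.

-3

C3 has one bond to C (0), one bond to Si (-1), one bond to H (-1), one bond to H (-1).
Oxidation state = 0 − 1 − 1 − 1 = -3.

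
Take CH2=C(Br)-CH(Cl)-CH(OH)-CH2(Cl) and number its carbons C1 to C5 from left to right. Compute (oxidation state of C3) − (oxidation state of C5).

C3: 2C, 1H, 1Cl → 0 − 1 + 1 = 0
C5: 1C, 2H, 1Cl → 0 − 2 + 1 = -1
Difference: 0 − (-1) = +1.

+1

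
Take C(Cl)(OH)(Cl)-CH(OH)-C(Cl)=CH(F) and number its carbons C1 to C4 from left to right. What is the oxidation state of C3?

C3 has one bond to C (0), a double bond to C (2×0 = 0), one bond to Cl (+1).
Oxidation state = 0 + 0 + 1 = +1.

+1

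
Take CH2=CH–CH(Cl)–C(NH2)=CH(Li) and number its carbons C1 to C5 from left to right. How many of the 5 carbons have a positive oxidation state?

Assign +1 per bond to O/N/halogen, −1 per bond to H or an electropositive element, and 0 per bond to carbon. Tallying each carbon:
C1: 2C, 2H → 0 − 2 = -2
C2: 3C, 1H → 0 − 1 = -1
C3: 2C, 1H, 1Cl → 0 − 1 + 1 = 0
C4: 3C, 1N → 0 + 1 = +1
C5: 2C, 1H, 1Li → 0 − 1 − 1 = -2
1 carbon (C4) meets the condition.

1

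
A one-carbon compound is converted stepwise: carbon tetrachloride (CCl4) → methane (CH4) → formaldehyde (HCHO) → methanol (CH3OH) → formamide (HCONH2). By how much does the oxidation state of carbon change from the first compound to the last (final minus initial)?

-2

Carbon oxidation states along the series — carbon tetrachloride: +4, methane: -4, formaldehyde: 0, methanol: -2, formamide: +2.
Net change = +2 − (+4) = -2.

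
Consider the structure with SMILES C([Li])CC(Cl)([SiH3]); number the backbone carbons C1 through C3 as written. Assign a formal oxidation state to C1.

C1 has one bond to C (0), one bond to H (-1), one bond to H (-1), one bond to Li (-1).
Oxidation state = 0 − 1 − 1 − 1 = -3.

-3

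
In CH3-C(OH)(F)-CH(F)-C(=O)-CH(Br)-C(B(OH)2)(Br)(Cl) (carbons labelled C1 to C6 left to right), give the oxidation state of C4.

+2

C4 has one bond to C (0), one bond to C (0), a double bond to O (2×+1 = +2).
Oxidation state = 0 + 0 + 2 = +2.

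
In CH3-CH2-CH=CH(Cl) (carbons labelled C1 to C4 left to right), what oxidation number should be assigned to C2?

C2 has one bond to C (0), one bond to C (0), one bond to H (-1), one bond to H (-1).
Oxidation state = 0 + 0 − 1 − 1 = -2.

-2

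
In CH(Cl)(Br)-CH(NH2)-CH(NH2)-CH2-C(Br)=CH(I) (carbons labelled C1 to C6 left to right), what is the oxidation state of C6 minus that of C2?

0

C6: 2C, 1H, 1I → 0 − 1 + 1 = 0
C2: 2C, 1H, 1N → 0 − 1 + 1 = 0
Difference: 0 − (0) = 0.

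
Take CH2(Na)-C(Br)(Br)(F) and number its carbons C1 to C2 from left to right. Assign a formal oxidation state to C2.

+3

Count +1 for every bond to an atom more electronegative than carbon and −1 for every bond to one less electronegative; C–C bonds are 0.
C2 has one bond to C (0), one bond to Br (+1), one bond to Br (+1), one bond to F (+1).
Oxidation state = 0 + 1 + 1 + 1 = +3.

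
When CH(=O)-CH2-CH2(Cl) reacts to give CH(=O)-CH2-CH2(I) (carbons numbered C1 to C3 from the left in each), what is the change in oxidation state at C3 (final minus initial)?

0

Before: C3 has 1 bond to C, 2 bonds to H, 1 bond to Cl → oxidation state -1.
After: C3 has 1 bond to C, 2 bonds to H, 1 bond to I → oxidation state -1.
Δ = -1 − (-1) = 0, so no net redox change at C3.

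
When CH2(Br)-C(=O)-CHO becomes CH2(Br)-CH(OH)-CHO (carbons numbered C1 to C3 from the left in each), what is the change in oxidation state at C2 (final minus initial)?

-2

Before: C2 has 2 bonds to C, 2 bonds to O → oxidation state +2.
After: C2 has 2 bonds to C, 1 bond to H, 1 bond to O → oxidation state 0.
Δ = 0 − (+2) = -2, so this is a reduction at C2.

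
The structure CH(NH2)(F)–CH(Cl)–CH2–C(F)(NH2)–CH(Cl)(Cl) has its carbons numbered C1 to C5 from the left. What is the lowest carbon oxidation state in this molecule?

-2

Tallying each carbon's bonds:
C1: 1C, 1H, 1N, 1F → 0 − 1 + 1 + 1 = +1
C2: 2C, 1H, 1Cl → 0 − 1 + 1 = 0
C3: 2C, 2H → 0 − 2 = -2
C4: 2C, 1N, 1F → 0 + 1 + 1 = +2
C5: 1C, 1H, 2Cl → 0 − 1 + 2 = +1
The lowest value is -2.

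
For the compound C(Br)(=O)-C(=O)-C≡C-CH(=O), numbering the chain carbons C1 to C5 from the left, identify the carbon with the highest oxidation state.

C1

Bonds to more-electronegative neighbours contribute +1 each, bonds to H or metals contribute −1 each, and C–C bonds contribute 0. Tallying each carbon:
C1: 1C, 2O, 1Br → 0 + 2 + 1 = +3
C2: 2C, 2O → 0 + 2 = +2
C3: 4C → 0 = 0
C4: 4C → 0 = 0
C5: 1C, 1H, 2O → 0 − 1 + 2 = +1
The most oxidised carbon is C1 at +3.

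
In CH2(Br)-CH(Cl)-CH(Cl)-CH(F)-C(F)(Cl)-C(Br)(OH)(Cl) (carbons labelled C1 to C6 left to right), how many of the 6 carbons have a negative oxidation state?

Tallying each carbon's bonds:
C1: 1C, 2H, 1Br → 0 − 2 + 1 = -1
C2: 2C, 1H, 1Cl → 0 − 1 + 1 = 0
C3: 2C, 1H, 1Cl → 0 − 1 + 1 = 0
C4: 2C, 1H, 1F → 0 − 1 + 1 = 0
C5: 2C, 1F, 1Cl → 0 + 1 + 1 = +2
C6: 1C, 1O, 1Cl, 1Br → 0 + 1 + 1 + 1 = +3
1 carbon (C1) meets the condition.

1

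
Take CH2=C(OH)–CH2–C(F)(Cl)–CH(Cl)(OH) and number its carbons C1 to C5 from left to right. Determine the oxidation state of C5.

+1

Assign +1 per bond to O/N/halogen, −1 per bond to H or an electropositive element, and 0 per bond to carbon.
C5 has one bond to C (0), one bond to Cl (+1), one bond to H (-1), one bond to O (+1).
Oxidation state = 0 + 1 − 1 + 1 = +1.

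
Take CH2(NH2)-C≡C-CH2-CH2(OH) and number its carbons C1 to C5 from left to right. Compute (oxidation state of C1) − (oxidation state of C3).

C1: 1C, 2H, 1N → 0 − 2 + 1 = -1
C3: 4C → 0 = 0
Difference: -1 − (0) = -1.

-1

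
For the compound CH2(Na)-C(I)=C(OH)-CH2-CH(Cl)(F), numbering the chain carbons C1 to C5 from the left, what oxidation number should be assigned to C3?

+1

C3 has a double bond to C (2×0 = 0), one bond to C (0), one bond to O (+1).
Oxidation state = 0 + 0 + 1 = +1.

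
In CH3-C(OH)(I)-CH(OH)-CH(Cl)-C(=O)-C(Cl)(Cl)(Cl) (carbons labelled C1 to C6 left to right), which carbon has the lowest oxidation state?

Each bond to a more electronegative atom (O, N, halogen) counts +1, each bond to a less electronegative atom (H, metal, B, Si) counts −1, and each C–C bond counts 0. Tallying each carbon:
C1: 1C, 3H → 0 − 3 = -3
C2: 2C, 1O, 1I → 0 + 1 + 1 = +2
C3: 2C, 1H, 1O → 0 − 1 + 1 = 0
C4: 2C, 1H, 1Cl → 0 − 1 + 1 = 0
C5: 2C, 2O → 0 + 2 = +2
C6: 1C, 3Cl → 0 + 3 = +3
The most reduced carbon is C1 at -3.

C1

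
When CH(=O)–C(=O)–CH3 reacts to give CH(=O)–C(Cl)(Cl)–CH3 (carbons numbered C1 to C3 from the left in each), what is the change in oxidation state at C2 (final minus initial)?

0

Before: C2 has 2 bonds to C, 2 bonds to O → oxidation state +2.
After: C2 has 2 bonds to C, 2 bonds to Cl → oxidation state +2.
Δ = +2 − (+2) = 0, so no net redox change at C2.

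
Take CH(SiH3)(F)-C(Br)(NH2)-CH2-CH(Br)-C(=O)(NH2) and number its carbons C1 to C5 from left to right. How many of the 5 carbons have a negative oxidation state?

Count +1 for every bond to an atom more electronegative than carbon and −1 for every bond to one less electronegative; C–C bonds are 0. Tallying each carbon:
C1: 1C, 1H, 1F, 1Si → 0 − 1 + 1 − 1 = -1
C2: 2C, 1N, 1Br → 0 + 1 + 1 = +2
C3: 2C, 2H → 0 − 2 = -2
C4: 2C, 1H, 1Br → 0 − 1 + 1 = 0
C5: 1C, 2O, 1N → 0 + 2 + 1 = +3
2 carbons (C1, C3) meet the condition.

2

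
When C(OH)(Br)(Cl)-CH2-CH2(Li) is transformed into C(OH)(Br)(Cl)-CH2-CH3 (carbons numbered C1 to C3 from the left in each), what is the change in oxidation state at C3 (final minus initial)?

0

Before: C3 has 1 bond to C, 2 bonds to H, 1 bond to Li → oxidation state -3.
After: C3 has 1 bond to C, 3 bonds to H → oxidation state -3.
Δ = -3 − (-3) = 0, so no net redox change at C3.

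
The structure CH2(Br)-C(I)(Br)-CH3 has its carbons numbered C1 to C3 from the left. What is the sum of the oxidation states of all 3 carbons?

Count +1 for every bond to an atom more electronegative than carbon and −1 for every bond to one less electronegative; C–C bonds are 0. Tallying each carbon:
C1: 1C, 2H, 1Br → 0 − 2 + 1 = -1
C2: 2C, 1Br, 1I → 0 + 1 + 1 = +2
C3: 1C, 3H → 0 − 3 = -3
Sum = -1 + 2 − 3 = -2.

-2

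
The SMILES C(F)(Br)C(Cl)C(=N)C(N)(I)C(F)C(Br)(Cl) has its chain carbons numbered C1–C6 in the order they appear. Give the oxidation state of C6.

C6 has one bond to C (0), one bond to H (-1), one bond to Br (+1), one bond to Cl (+1).
Oxidation state = 0 − 1 + 1 + 1 = +1.

+1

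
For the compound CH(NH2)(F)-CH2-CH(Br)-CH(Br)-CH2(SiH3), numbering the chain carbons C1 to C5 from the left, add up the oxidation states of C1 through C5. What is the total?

Tallying each carbon's bonds:
C1: 1C, 1H, 1N, 1F → 0 − 1 + 1 + 1 = +1
C2: 2C, 2H → 0 − 2 = -2
C3: 2C, 1H, 1Br → 0 − 1 + 1 = 0
C4: 2C, 1H, 1Br → 0 − 1 + 1 = 0
C5: 1C, 2H, 1Si → 0 − 2 − 1 = -3
Sum = +1 − 2 + 0 + 0 − 3 = -4.

-4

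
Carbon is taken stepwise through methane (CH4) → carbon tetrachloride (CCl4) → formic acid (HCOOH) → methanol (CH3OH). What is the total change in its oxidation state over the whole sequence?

+2

Carbon oxidation states along the series — methane: -4, carbon tetrachloride: +4, formic acid: +2, methanol: -2.
Net change = -2 − (-4) = +2.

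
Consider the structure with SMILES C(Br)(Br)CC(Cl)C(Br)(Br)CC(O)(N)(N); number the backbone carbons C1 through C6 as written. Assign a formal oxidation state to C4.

+2

Each bond to a more electronegative atom (O, N, halogen) counts +1, each bond to a less electronegative atom (H, metal, B, Si) counts −1, and each C–C bond counts 0.
C4 has one bond to C (0), one bond to C (0), one bond to Br (+1), one bond to Br (+1).
Oxidation state = 0 + 0 + 1 + 1 = +2.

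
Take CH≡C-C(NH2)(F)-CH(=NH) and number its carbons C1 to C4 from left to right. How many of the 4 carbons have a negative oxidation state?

Count +1 for every bond to an atom more electronegative than carbon and −1 for every bond to one less electronegative; C–C bonds are 0. Tallying each carbon:
C1: 3C, 1H → 0 − 1 = -1
C2: 4C → 0 = 0
C3: 2C, 1N, 1F → 0 + 1 + 1 = +2
C4: 1C, 1H, 2N → 0 − 1 + 2 = +1
1 carbon (C1) meets the condition.

1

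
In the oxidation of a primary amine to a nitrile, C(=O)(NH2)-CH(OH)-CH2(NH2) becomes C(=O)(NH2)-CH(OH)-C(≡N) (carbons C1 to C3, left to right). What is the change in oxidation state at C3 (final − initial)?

+4

Before: C3 has 1 bond to C, 2 bonds to H, 1 bond to N → oxidation state -1.
After: C3 has 1 bond to C, 3 bonds to N → oxidation state +3.
Δ = +3 − (-1) = +4, so this is an oxidation at C3.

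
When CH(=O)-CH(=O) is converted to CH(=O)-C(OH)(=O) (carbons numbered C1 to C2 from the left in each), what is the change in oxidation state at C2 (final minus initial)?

+2

Before: C2 has 1 bond to C, 1 bond to H, 2 bonds to O → oxidation state +1.
After: C2 has 1 bond to C, 3 bonds to O → oxidation state +3.
Δ = +3 − (+1) = +2, so this is an oxidation at C2.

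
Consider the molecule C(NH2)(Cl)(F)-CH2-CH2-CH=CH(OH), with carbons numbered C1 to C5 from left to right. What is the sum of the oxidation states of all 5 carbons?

Tallying each carbon's bonds:
C1: 1C, 1N, 1F, 1Cl → 0 + 1 + 1 + 1 = +3
C2: 2C, 2H → 0 − 2 = -2
C3: 2C, 2H → 0 − 2 = -2
C4: 3C, 1H → 0 − 1 = -1
C5: 2C, 1H, 1O → 0 − 1 + 1 = 0
Sum = +3 − 2 − 2 − 1 + 0 = -2.

-2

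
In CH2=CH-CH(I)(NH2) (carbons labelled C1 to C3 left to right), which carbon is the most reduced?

Tallying each carbon's bonds:
C1: 2C, 2H → 0 − 2 = -2
C2: 3C, 1H → 0 − 1 = -1
C3: 1C, 1H, 1N, 1I → 0 − 1 + 1 + 1 = +1
The most reduced carbon is C1 at -2.

C1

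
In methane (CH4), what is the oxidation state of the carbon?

The carbon has one bond to H (-1), one bond to H (-1), one bond to H (-1), one bond to H (-1).
Oxidation state = -1 − 1 − 1 − 1 = -4.

-4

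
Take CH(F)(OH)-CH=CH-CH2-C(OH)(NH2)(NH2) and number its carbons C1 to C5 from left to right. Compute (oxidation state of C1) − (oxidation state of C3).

C1: 1C, 1H, 1O, 1F → 0 − 1 + 1 + 1 = +1
C3: 3C, 1H → 0 − 1 = -1
Difference: +1 − (-1) = +2.

+2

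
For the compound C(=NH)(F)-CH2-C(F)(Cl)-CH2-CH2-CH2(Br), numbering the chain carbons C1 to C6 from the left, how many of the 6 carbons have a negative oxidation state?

Bonds to more-electronegative neighbours contribute +1 each, bonds to H or metals contribute −1 each, and C–C bonds contribute 0. Tallying each carbon:
C1: 1C, 2N, 1F → 0 + 2 + 1 = +3
C2: 2C, 2H → 0 − 2 = -2
C3: 2C, 1F, 1Cl → 0 + 1 + 1 = +2
C4: 2C, 2H → 0 − 2 = -2
C5: 2C, 2H → 0 − 2 = -2
C6: 1C, 2H, 1Br → 0 − 2 + 1 = -1
4 carbons (C2, C4, C5, C6) meet the condition.

4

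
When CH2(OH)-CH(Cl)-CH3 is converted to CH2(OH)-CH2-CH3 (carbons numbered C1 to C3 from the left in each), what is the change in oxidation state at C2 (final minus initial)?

Before: C2 has 2 bonds to C, 1 bond to H, 1 bond to Cl → oxidation state 0.
After: C2 has 2 bonds to C, 2 bonds to H → oxidation state -2.
Δ = -2 − (0) = -2, so this is a reduction at C2.

-2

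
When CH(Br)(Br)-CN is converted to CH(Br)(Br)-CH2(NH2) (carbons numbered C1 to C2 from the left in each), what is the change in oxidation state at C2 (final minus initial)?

-4

Before: C2 has 1 bond to C, 3 bonds to N → oxidation state +3.
After: C2 has 1 bond to C, 2 bonds to H, 1 bond to N → oxidation state -1.
Δ = -1 − (+3) = -4, so this is a reduction at C2.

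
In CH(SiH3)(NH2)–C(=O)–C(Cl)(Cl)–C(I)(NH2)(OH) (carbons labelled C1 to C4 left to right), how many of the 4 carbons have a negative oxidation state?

1

Tallying each carbon's bonds:
C1: 1C, 1H, 1N, 1Si → 0 − 1 + 1 − 1 = -1
C2: 2C, 2O → 0 + 2 = +2
C3: 2C, 2Cl → 0 + 2 = +2
C4: 1C, 1O, 1N, 1I → 0 + 1 + 1 + 1 = +3
1 carbon (C1) meets the condition.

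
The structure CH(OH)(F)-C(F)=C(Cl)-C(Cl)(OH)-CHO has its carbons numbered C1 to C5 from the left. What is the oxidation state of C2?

+1

C2 has one bond to C (0), a double bond to C (2×0 = 0), one bond to F (+1).
Oxidation state = 0 + 0 + 1 = +1.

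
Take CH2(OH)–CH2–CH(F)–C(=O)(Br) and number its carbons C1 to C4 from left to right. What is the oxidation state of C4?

+3

Count +1 for every bond to an atom more electronegative than carbon and −1 for every bond to one less electronegative; C–C bonds are 0.
C4 has one bond to C (0), a double bond to O (2×+1 = +2), one bond to Br (+1).
Oxidation state = 0 + 2 + 1 = +3.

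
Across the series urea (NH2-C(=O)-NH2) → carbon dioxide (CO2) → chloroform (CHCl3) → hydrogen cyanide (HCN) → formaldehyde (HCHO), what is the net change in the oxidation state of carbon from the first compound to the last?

-4

Carbon oxidation states along the series — urea: +4, carbon dioxide: +4, chloroform: +2, hydrogen cyanide: +2, formaldehyde: 0.
Net change = 0 − (+4) = -4.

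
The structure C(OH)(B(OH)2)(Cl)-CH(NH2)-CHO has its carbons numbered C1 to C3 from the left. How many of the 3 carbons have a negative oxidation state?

0

Tallying each carbon's bonds:
C1: 1C, 1O, 1Cl, 1B → 0 + 1 + 1 − 1 = +1
C2: 2C, 1H, 1N → 0 − 1 + 1 = 0
C3: 1C, 1H, 2O → 0 − 1 + 2 = +1
0 carbons meet the condition.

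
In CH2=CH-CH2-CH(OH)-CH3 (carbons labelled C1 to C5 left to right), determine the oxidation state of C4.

0

Count +1 for every bond to an atom more electronegative than carbon and −1 for every bond to one less electronegative; C–C bonds are 0.
C4 has one bond to C (0), one bond to C (0), one bond to O (+1), one bond to H (-1).
Oxidation state = 0 + 0 + 1 − 1 = 0.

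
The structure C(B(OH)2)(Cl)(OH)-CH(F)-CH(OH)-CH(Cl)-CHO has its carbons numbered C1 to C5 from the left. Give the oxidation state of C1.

+1

C1 has one bond to C (0), one bond to B (-1), one bond to Cl (+1), one bond to O (+1).
Oxidation state = 0 − 1 + 1 + 1 = +1.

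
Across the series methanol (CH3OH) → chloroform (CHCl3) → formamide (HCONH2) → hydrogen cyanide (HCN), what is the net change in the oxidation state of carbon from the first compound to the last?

Carbon oxidation states along the series — methanol: -2, chloroform: +2, formamide: +2, hydrogen cyanide: +2.
Net change = +2 − (-2) = +4.

+4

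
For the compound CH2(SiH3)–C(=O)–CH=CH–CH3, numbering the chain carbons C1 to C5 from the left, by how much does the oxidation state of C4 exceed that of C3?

0

C4: 3C, 1H → 0 − 1 = -1
C3: 3C, 1H → 0 − 1 = -1
Difference: -1 − (-1) = 0.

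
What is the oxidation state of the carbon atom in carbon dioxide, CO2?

+4

Assign +1 per bond to O/N/halogen, −1 per bond to H or an electropositive element, and 0 per bond to carbon.
The carbon has a double bond to O (2×+1 = +2), a double bond to O (2×+1 = +2).
Oxidation state = +2 + 2 = +4.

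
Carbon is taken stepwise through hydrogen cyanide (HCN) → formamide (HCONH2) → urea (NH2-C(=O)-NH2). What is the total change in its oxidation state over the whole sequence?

+2

Carbon oxidation states along the series — hydrogen cyanide: +2, formamide: +2, urea: +4.
Net change = +4 − (+2) = +2.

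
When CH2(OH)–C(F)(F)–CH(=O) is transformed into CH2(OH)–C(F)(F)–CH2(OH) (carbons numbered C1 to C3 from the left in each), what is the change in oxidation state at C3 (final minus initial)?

-2

Before: C3 has 1 bond to C, 1 bond to H, 2 bonds to O → oxidation state +1.
After: C3 has 1 bond to C, 2 bonds to H, 1 bond to O → oxidation state -1.
Δ = -1 − (+1) = -2, so this is a reduction at C3.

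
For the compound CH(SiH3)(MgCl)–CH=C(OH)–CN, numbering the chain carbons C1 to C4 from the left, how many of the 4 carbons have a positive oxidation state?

2

Each bond to a more electronegative atom (O, N, halogen) counts +1, each bond to a less electronegative atom (H, metal, B, Si) counts −1, and each C–C bond counts 0. Tallying each carbon:
C1: 1C, 1H, 1Mg, 1Si → 0 − 1 − 1 − 1 = -3
C2: 3C, 1H → 0 − 1 = -1
C3: 3C, 1O → 0 + 1 = +1
C4: 1C, 3N → 0 + 3 = +3
2 carbons (C3, C4) meet the condition.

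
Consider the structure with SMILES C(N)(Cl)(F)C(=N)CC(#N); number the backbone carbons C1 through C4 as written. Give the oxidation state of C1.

+3

Bonds to more-electronegative neighbours contribute +1 each, bonds to H or metals contribute −1 each, and C–C bonds contribute 0.
C1 has one bond to C (0), one bond to N (+1), one bond to Cl (+1), one bond to F (+1).
Oxidation state = 0 + 1 + 1 + 1 = +3.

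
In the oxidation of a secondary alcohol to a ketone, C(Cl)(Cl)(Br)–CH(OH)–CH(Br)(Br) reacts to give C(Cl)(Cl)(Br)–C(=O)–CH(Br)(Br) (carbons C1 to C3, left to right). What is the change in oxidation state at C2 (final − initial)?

Before: C2 has 2 bonds to C, 1 bond to H, 1 bond to O → oxidation state 0.
After: C2 has 2 bonds to C, 2 bonds to O → oxidation state +2.
Δ = +2 − (0) = +2, so this is an oxidation at C2.

+2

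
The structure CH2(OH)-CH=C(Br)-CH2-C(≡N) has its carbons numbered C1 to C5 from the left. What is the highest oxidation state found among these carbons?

Tallying each carbon's bonds:
C1: 1C, 2H, 1O → 0 − 2 + 1 = -1
C2: 3C, 1H → 0 − 1 = -1
C3: 3C, 1Br → 0 + 1 = +1
C4: 2C, 2H → 0 − 2 = -2
C5: 1C, 3N → 0 + 3 = +3
The highest value is +3.

+3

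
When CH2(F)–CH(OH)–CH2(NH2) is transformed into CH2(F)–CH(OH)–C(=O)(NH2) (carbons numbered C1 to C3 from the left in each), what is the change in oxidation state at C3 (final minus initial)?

Before: C3 has 1 bond to C, 2 bonds to H, 1 bond to N → oxidation state -1.
After: C3 has 1 bond to C, 2 bonds to O, 1 bond to N → oxidation state +3.
Δ = +3 − (-1) = +4, so this is an oxidation at C3.

+4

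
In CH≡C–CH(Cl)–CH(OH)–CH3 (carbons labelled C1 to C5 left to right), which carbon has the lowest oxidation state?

Tallying each carbon's bonds:
C1: 3C, 1H → 0 − 1 = -1
C2: 4C → 0 = 0
C3: 2C, 1H, 1Cl → 0 − 1 + 1 = 0
C4: 2C, 1H, 1O → 0 − 1 + 1 = 0
C5: 1C, 3H → 0 − 3 = -3
The most reduced carbon is C5 at -3.

C5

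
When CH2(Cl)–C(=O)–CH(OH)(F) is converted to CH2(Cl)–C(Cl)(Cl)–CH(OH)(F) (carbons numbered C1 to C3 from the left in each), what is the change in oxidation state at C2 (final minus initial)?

0

Before: C2 has 2 bonds to C, 2 bonds to O → oxidation state +2.
After: C2 has 2 bonds to C, 2 bonds to Cl → oxidation state +2.
Δ = +2 − (+2) = 0, so no net redox change at C2.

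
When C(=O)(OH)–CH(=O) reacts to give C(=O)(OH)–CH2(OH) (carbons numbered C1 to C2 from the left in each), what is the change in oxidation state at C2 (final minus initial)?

Before: C2 has 1 bond to C, 1 bond to H, 2 bonds to O → oxidation state +1.
After: C2 has 1 bond to C, 2 bonds to H, 1 bond to O → oxidation state -1.
Δ = -1 − (+1) = -2, so this is a reduction at C2.

-2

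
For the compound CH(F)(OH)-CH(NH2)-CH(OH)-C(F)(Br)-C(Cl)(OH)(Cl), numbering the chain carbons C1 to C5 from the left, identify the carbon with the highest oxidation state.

C5

Bonds to more-electronegative neighbours contribute +1 each, bonds to H or metals contribute −1 each, and C–C bonds contribute 0. Tallying each carbon:
C1: 1C, 1H, 1O, 1F → 0 − 1 + 1 + 1 = +1
C2: 2C, 1H, 1N → 0 − 1 + 1 = 0
C3: 2C, 1H, 1O → 0 − 1 + 1 = 0
C4: 2C, 1F, 1Br → 0 + 1 + 1 = +2
C5: 1C, 1O, 2Cl → 0 + 1 + 2 = +3
The most oxidised carbon is C5 at +3.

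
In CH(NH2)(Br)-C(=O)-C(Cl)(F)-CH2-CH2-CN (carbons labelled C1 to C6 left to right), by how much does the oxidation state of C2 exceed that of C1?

C2: 2C, 2O → 0 + 2 = +2
C1: 1C, 1H, 1N, 1Br → 0 − 1 + 1 + 1 = +1
Difference: +2 − (+1) = +1.

+1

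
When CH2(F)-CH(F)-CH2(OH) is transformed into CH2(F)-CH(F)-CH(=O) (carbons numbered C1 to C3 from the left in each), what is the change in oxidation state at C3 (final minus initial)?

Before: C3 has 1 bond to C, 2 bonds to H, 1 bond to O → oxidation state -1.
After: C3 has 1 bond to C, 1 bond to H, 2 bonds to O → oxidation state +1.
Δ = +1 − (-1) = +2, so this is an oxidation at C3.

+2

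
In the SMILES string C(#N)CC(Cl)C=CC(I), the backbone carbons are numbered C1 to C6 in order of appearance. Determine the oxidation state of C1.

C1 has one bond to C (0), a triple bond to N (3×+1 = +3).
Oxidation state = 0 + 3 = +3.

+3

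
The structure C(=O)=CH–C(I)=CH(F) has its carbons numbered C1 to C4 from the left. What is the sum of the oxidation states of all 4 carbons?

+2

Each bond to a more electronegative atom (O, N, halogen) counts +1, each bond to a less electronegative atom (H, metal, B, Si) counts −1, and each C–C bond counts 0. Tallying each carbon:
C1: 2C, 2O → 0 + 2 = +2
C2: 3C, 1H → 0 − 1 = -1
C3: 3C, 1I → 0 + 1 = +1
C4: 2C, 1H, 1F → 0 − 1 + 1 = 0
Sum = +2 − 1 + 1 + 0 = +2.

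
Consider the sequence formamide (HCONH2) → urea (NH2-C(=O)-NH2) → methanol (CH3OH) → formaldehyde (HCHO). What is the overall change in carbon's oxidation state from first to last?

Carbon oxidation states along the series — formamide: +2, urea: +4, methanol: -2, formaldehyde: 0.
Net change = 0 − (+2) = -2.

-2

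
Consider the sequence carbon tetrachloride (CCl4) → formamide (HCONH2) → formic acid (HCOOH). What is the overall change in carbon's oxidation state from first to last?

Carbon oxidation states along the series — carbon tetrachloride: +4, formamide: +2, formic acid: +2.
Net change = +2 − (+4) = -2.

-2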